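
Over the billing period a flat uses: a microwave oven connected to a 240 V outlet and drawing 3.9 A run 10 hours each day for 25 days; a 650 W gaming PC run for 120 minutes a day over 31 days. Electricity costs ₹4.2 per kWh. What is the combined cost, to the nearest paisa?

microwave oven: Power = 3.9 A × 240 V = 936 W = 0.936 kW
microwave oven: Runtime = 10 h/day × 25 days = 250 h
microwave oven: 0.936 kW × 250 h = 234 kWh
gaming PC: Runtime = 120 min × 31 = 3720 min = 62 h
gaming PC: 0.65 kW × 62 h = 40.3 kWh
Total energy = 274.3 kWh
Cost = 274.3 × ₹4.2 = ₹1152.06

₹1152.06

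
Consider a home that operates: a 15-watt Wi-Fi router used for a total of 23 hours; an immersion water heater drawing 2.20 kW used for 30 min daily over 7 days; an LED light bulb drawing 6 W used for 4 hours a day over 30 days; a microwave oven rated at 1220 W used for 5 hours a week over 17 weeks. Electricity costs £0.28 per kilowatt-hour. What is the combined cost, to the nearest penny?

Wi-Fi router: 0.015 kW × 23 h = 0.345 kWh
immersion water heater: Runtime = 30 min × 7 = 210 min = 3.5 h
immersion water heater: 2.2 kW × 3.5 h = 7.7 kWh
LED light bulb: Runtime = 4 h/day × 30 days = 120 h
LED light bulb: 0.006 kW × 120 h = 0.72 kWh
microwave oven: Runtime = 5 h/week × 17 weeks = 85 h
microwave oven: 1.22 kW × 85 h = 103.7 kWh
Total energy = 112.465 kWh
Cost = 112.465 × £0.28 = £31.49

£31.49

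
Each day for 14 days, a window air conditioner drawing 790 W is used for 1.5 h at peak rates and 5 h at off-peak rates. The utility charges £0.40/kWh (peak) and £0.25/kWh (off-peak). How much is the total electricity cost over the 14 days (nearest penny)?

Peak energy = 0.79 kW × 1.5 h × 14 = 16.59 kWh
Off-peak energy = 0.79 kW × 5 h × 14 = 55.3 kWh
Cost = 16.59 × £0.40 + 55.3 × £0.25 = £6.636 + £13.825 = £20.46

£20.46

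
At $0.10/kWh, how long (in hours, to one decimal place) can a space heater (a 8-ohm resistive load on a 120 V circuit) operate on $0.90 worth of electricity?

5.0 h

Power = V²/R = 120²/8 = 1800 W = 1.8 kW
Energy available = $0.90 ÷ $0.10/kWh = 9 kWh
Hours = 9 kWh ÷ 1.8 kW = 5.0 h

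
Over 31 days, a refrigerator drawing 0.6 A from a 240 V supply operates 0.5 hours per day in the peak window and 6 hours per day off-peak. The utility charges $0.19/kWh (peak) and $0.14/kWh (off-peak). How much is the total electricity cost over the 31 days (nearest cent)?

$4.17

Power = 0.6 A × 240 V = 144 W = 0.144 kW
Peak energy = 0.144 kW × 0.5 h × 31 = 2.232 kWh
Off-peak energy = 0.144 kW × 6 h × 31 = 26.784 kWh
Cost = 2.232 × $0.19 + 26.784 × $0.14 = $0.42408 + $3.74976 = $4.17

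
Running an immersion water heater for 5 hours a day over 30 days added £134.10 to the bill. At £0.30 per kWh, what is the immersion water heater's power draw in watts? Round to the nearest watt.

2980 W

Energy = £134.10 ÷ £0.30/kWh = 447 kWh
Runtime = 5 h/day × 30 days = 150 h
Power = 447 kWh ÷ 150 h = 2.98 kW = 2980 W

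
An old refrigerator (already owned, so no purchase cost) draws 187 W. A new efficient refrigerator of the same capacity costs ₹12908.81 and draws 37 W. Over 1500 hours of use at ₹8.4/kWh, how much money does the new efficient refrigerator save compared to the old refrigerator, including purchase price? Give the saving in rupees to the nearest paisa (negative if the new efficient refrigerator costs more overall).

-₹11018.81

old refrigerator: ₹0.00 + (187/1000) kW × 1500 h × ₹8.4 = ₹0.00 + ₹2356.2 = ₹2356.2
new efficient refrigerator: ₹12908.81 + (37/1000) kW × 1500 h × ₹8.4 = ₹12908.81 + ₹466.2 = ₹13375.01
Saving = ₹2356.2 − ₹13375.01 = −₹11018.81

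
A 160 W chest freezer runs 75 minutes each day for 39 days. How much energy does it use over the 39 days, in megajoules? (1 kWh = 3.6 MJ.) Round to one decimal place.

Runtime = 75 min × 39 = 2925 min = 48.75 h
Energy = 0.16 kW × 48.75 h = 7.8 kWh
= 7.8 × 3.6 MJ = 28.1 MJ

28.1 MJ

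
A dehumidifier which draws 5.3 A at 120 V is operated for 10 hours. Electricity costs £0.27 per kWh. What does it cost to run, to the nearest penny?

£1.72

Power = 5.3 A × 120 V = 636 W = 0.636 kW
Energy = 0.636 kW × 10 h = 6.36 kWh
Cost = 6.36 kWh × £0.27/kWh = £1.72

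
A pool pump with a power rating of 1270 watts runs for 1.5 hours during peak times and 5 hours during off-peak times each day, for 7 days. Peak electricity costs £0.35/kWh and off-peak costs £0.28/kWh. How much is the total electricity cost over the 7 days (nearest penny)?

Peak energy = 1.27 kW × 1.5 h × 7 = 13.335 kWh
Off-peak energy = 1.27 kW × 5 h × 7 = 44.45 kWh
Cost = 13.335 × £0.35 + 44.45 × £0.28 = £4.66725 + £12.446 = £17.11

£17.11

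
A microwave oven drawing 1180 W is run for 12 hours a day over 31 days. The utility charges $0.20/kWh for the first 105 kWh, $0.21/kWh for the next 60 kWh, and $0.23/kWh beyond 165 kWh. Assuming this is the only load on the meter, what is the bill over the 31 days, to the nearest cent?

Runtime = 12 h/day × 31 days = 372 h
Energy = 1.18 kW × 372 h = 438.96 kWh
Tier 1 (0–105 kWh): 105 × $0.20 = $21
Tier 2 (105–165 kWh): 60 × $0.21 = $12.6
Above 165 kWh: 273.96 × $0.23 = $63.0108
Bill = $96.61

$96.61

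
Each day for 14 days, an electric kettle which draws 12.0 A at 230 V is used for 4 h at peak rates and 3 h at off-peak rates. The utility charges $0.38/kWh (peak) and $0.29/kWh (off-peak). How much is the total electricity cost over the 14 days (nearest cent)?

Power = 12.0 A × 230 V = 2760 W = 2.76 kW
Peak energy = 2.76 kW × 4 h × 14 = 154.56 kWh
Off-peak energy = 2.76 kW × 3 h × 14 = 115.92 kWh
Cost = 154.56 × $0.38 + 115.92 × $0.29 = $58.7328 + $33.6168 = $92.35

$92.35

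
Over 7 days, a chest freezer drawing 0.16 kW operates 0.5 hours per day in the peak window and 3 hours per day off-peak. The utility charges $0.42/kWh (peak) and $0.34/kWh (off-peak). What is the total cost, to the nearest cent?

Peak energy = 0.16 kW × 0.5 h × 7 = 0.56 kWh
Off-peak energy = 0.16 kW × 3 h × 7 = 3.36 kWh
Cost = 0.56 × $0.42 + 3.36 × $0.34 = $0.2352 + $1.1424 = $1.38

$1.38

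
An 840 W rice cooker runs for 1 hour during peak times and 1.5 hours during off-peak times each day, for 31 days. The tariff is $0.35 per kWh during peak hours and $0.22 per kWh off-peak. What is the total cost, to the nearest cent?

Peak energy = 0.84 kW × 1 h × 31 = 26.04 kWh
Off-peak energy = 0.84 kW × 1.5 h × 31 = 39.06 kWh
Cost = 26.04 × $0.35 + 39.06 × $0.22 = $9.114 + $8.5932 = $17.71

$17.71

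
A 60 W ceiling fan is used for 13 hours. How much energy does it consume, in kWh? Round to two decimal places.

0.78 kWh

Energy = 0.06 kW × 13 h = 0.78 kWh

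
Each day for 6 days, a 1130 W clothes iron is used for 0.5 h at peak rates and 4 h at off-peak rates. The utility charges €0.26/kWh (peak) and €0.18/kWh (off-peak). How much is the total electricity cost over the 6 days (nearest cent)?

€5.76

Peak energy = 1.13 kW × 0.5 h × 6 = 3.39 kWh
Off-peak energy = 1.13 kW × 4 h × 6 = 27.12 kWh
Cost = 3.39 × €0.26 + 27.12 × €0.18 = €0.8814 + €4.8816 = €5.76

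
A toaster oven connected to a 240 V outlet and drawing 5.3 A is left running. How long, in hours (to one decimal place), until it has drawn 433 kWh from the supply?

340.4 h

Power = 5.3 A × 240 V = 1272 W = 1.272 kW
Hours = 433 kWh ÷ 1.272 kW = 340.4 h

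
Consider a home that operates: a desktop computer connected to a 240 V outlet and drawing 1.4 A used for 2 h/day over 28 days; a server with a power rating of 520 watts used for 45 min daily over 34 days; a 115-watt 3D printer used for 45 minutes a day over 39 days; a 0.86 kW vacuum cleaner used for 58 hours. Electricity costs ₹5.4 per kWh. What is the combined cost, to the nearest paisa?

₹460.73

desktop computer: Power = 1.4 A × 240 V = 336 W = 0.336 kW
desktop computer: Runtime = 2 h/day × 28 days = 56 h
desktop computer: 0.336 kW × 56 h = 18.816 kWh
server: Runtime = 45 min × 34 = 1530 min = 25.5 h
server: 0.52 kW × 25.5 h = 13.26 kWh
3D printer: Runtime = 45 min × 39 = 1755 min = 29.25 h
3D printer: 0.115 kW × 29.25 h = 3.36375 kWh
vacuum cleaner: 0.86 kW × 58 h = 49.88 kWh
Total energy = 85.31975 kWh
Cost = 85.31975 × ₹5.4 = ₹460.73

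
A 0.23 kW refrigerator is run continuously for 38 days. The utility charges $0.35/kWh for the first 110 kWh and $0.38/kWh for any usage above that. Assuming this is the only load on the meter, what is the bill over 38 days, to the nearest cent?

$76.41

Runtime = 24 h × 38 = 912 h
Energy = 0.23 kW × 912 h = 209.76 kWh
Tier 1 (0–110 kWh): 110 × $0.35 = $38.5
Above 110 kWh: 99.76 × $0.38 = $37.9088
Bill = $76.41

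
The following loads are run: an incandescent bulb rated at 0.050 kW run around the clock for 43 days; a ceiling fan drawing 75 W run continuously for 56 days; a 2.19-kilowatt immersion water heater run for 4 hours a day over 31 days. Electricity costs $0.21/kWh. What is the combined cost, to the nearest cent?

$89.03

incandescent bulb: Runtime = 24 h × 43 = 1032 h
incandescent bulb: 0.05 kW × 1032 h = 51.6 kWh
ceiling fan: Runtime = 24 h × 56 = 1344 h
ceiling fan: 0.075 kW × 1344 h = 100.8 kWh
immersion water heater: Runtime = 4 h/day × 31 days = 124 h
immersion water heater: 2.19 kW × 124 h = 271.56 kWh
Total energy = 423.96 kWh
Cost = 423.96 × $0.21 = $89.03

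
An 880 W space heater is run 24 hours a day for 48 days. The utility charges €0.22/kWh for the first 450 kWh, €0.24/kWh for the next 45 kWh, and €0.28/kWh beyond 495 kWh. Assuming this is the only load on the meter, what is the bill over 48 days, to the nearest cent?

€255.05

Runtime = 24 h × 48 = 1152 h
Energy = 0.88 kW × 1152 h = 1013.76 kWh
Tier 1 (0–450 kWh): 450 × €0.22 = €99
Tier 2 (450–495 kWh): 45 × €0.24 = €10.8
Above 495 kWh: 518.76 × €0.28 = €145.2528
Bill = €255.05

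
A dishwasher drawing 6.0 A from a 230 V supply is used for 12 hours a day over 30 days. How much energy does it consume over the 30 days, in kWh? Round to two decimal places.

Power = 6.0 A × 230 V = 1380 W = 1.38 kW
Runtime = 12 h/day × 30 days = 360 h
Energy = 1.38 kW × 360 h = 496.8 kWh

496.80 kWh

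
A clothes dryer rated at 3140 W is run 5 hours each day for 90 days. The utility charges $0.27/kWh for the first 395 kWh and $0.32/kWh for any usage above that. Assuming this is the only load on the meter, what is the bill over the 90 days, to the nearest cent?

$432.41

Runtime = 5 h/day × 90 days = 450 h
Energy = 3.14 kW × 450 h = 1413 kWh
Tier 1 (0–395 kWh): 395 × $0.27 = $106.65
Above 395 kWh: 1018 × $0.32 = $325.76
Bill = $432.41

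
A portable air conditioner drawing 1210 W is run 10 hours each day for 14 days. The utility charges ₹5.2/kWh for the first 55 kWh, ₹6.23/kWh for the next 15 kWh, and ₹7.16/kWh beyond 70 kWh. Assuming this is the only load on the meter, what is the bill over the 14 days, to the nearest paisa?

Runtime = 10 h/day × 14 days = 140 h
Energy = 1.21 kW × 140 h = 169.4 kWh
Tier 1 (0–55 kWh): 55 × ₹5.2 = ₹286
Tier 2 (55–70 kWh): 15 × ₹6.23 = ₹93.45
Above 70 kWh: 99.4 × ₹7.16 = ₹711.704
Bill = ₹1091.15

₹1091.15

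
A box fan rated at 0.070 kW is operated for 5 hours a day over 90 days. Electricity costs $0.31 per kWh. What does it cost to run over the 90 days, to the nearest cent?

$9.77

Runtime = 5 h/day × 90 days = 450 h
Energy = 0.07 kW × 450 h = 31.5 kWh
Cost = 31.5 kWh × $0.31/kWh = $9.77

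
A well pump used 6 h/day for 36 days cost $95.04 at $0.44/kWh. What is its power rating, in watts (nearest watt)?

Energy = $95.04 ÷ $0.44/kWh = 216 kWh
Runtime = 6 h/day × 36 days = 216 h
Power = 216 kWh ÷ 216 h = 1 kW = 1000 W

1000 W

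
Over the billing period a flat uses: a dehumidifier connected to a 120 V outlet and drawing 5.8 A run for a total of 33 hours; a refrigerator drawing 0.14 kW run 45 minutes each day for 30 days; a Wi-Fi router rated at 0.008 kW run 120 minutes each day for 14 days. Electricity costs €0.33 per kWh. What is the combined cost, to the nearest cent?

€8.69

dehumidifier: Power = 5.8 A × 120 V = 696 W = 0.696 kW
dehumidifier: 0.696 kW × 33 h = 22.968 kWh
refrigerator: Runtime = 45 min × 30 = 1350 min = 22.5 h
refrigerator: 0.14 kW × 22.5 h = 3.15 kWh
Wi-Fi router: Runtime = 120 min × 14 = 1680 min = 28 h
Wi-Fi router: 0.008 kW × 28 h = 0.224 kWh
Total energy = 26.342 kWh
Cost = 26.342 × €0.33 = €8.69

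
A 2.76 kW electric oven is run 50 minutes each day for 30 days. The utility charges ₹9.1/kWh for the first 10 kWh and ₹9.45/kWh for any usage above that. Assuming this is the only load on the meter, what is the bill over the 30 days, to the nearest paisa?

₹648.55

Runtime = 50 min × 30 = 1500 min = 25 h
Energy = 2.76 kW × 25 h = 69 kWh
Tier 1 (0–10 kWh): 10 × ₹9.1 = ₹91
Above 10 kWh: 59 × ₹9.45 = ₹557.55
Bill = ₹648.55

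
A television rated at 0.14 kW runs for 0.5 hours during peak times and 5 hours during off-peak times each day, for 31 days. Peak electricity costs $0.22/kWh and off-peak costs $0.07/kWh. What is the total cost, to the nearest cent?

$2.00

Peak energy = 0.14 kW × 0.5 h × 31 = 2.17 kWh
Off-peak energy = 0.14 kW × 5 h × 31 = 21.7 kWh
Cost = 2.17 × $0.22 + 21.7 × $0.07 = $0.4774 + $1.519 = $2.00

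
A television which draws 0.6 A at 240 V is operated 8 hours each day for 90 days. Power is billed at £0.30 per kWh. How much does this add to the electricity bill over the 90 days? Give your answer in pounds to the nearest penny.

Power = 0.6 A × 240 V = 144 W = 0.144 kW
Runtime = 8 h/day × 90 days = 720 h
Energy = 0.144 kW × 720 h = 103.68 kWh
Cost = 103.68 kWh × £0.30/kWh = £31.10

£31.10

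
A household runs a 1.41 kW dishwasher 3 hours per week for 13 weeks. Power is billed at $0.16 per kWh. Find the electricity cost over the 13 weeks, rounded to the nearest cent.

Runtime = 3 h/week × 13 weeks = 39 h
Energy = 1.41 kW × 39 h = 54.99 kWh
Cost = 54.99 kWh × $0.16/kWh = $8.80

$8.80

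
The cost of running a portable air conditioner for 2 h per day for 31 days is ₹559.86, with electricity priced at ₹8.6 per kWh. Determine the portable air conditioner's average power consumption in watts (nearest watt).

Energy = ₹559.86 ÷ ₹8.6/kWh = 65.1 kWh
Runtime = 2 h/day × 31 days = 62 h
Power = 65.1 kWh ÷ 62 h = 1.05 kW = 1050 W

1050 W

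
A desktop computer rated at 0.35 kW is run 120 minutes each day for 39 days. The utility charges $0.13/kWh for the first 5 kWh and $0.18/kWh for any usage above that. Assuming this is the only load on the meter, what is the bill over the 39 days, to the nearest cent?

$4.66

Runtime = 120 min × 39 = 4680 min = 78 h
Energy = 0.35 kW × 78 h = 27.3 kWh
Tier 1 (0–5 kWh): 5 × $0.13 = $0.65
Above 5 kWh: 22.3 × $0.18 = $4.014
Bill = $4.66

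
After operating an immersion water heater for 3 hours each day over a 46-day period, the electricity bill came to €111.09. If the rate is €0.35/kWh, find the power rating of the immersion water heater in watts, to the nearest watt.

Energy = €111.09 ÷ €0.35/kWh = 317.4 kWh
Runtime = 3 h/day × 46 days = 138 h
Power = 317.4 kWh ÷ 138 h = 2.3 kW = 2300 W

2300 W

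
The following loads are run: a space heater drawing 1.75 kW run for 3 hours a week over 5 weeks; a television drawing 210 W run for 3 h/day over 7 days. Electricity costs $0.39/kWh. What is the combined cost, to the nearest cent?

$11.96

space heater: Runtime = 3 h/week × 5 weeks = 15 h
space heater: 1.75 kW × 15 h = 26.25 kWh
television: Runtime = 3 h/day × 7 days = 21 h
television: 0.21 kW × 21 h = 4.41 kWh
Total energy = 30.66 kWh
Cost = 30.66 × $0.39 = $11.96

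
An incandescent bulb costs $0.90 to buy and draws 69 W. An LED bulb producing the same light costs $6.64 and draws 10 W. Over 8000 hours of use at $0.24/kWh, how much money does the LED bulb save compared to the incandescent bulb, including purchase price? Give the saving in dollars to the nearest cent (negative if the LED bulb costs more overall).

incandescent bulb: $0.90 + (69/1000) kW × 8000 h × $0.24 = $0.90 + $132.48 = $133.38
LED bulb: $6.64 + (10/1000) kW × 8000 h × $0.24 = $6.64 + $19.2 = $25.84
Saving = $133.38 − $25.84 = $107.54

$107.54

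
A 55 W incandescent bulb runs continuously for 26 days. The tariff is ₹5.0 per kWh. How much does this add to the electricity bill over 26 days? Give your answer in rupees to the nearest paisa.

₹171.60

Runtime = 24 h × 26 = 624 h
Energy = 0.055 kW × 624 h = 34.32 kWh
Cost = 34.32 kWh × ₹5.0/kWh = ₹171.60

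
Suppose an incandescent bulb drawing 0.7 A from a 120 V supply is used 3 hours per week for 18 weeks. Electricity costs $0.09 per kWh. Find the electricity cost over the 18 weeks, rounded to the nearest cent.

$0.41

Power = 0.7 A × 120 V = 84 W = 0.084 kW
Runtime = 3 h/week × 18 weeks = 54 h
Energy = 0.084 kW × 54 h = 4.536 kWh
Cost = 4.536 kWh × $0.09/kWh = $0.41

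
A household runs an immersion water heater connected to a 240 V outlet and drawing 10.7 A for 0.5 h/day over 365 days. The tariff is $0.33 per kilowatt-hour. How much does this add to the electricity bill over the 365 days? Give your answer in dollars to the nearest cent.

Power = 10.7 A × 240 V = 2568 W = 2.568 kW
Runtime = 0.5 h/day × 365 days = 182.5 h
Energy = 2.568 kW × 182.5 h = 468.66 kWh
Cost = 468.66 kWh × $0.33/kWh = $154.66

$154.66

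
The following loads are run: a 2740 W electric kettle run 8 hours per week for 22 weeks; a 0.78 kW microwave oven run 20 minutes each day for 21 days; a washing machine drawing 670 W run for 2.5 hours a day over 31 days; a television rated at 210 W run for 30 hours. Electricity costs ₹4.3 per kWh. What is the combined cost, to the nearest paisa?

electric kettle: Runtime = 8 h/week × 22 weeks = 176 h
electric kettle: 2.74 kW × 176 h = 482.24 kWh
microwave oven: Runtime = 20 min × 21 = 420 min = 7 h
microwave oven: 0.78 kW × 7 h = 5.46 kWh
washing machine: Runtime = 2.5 h/day × 31 days = 77.5 h
washing machine: 0.67 kW × 77.5 h = 51.925 kWh
television: 0.21 kW × 30 h = 6.3 kWh
Total energy = 545.925 kWh
Cost = 545.925 × ₹4.3 = ₹2347.48

₹2347.48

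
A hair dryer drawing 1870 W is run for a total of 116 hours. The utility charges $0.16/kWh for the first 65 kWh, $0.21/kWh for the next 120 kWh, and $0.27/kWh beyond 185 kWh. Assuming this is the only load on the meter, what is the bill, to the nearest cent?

Energy = 1.87 kW × 116 h = 216.92 kWh
Tier 1 (0–65 kWh): 65 × $0.16 = $10.4
Tier 2 (65–185 kWh): 120 × $0.21 = $25.2
Above 185 kWh: 31.92 × $0.27 = $8.6184
Bill = $44.22

$44.22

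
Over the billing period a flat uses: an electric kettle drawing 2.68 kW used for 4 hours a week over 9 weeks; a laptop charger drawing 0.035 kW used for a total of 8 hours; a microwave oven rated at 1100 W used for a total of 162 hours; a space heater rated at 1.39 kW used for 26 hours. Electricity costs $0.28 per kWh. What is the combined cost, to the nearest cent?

$87.11

electric kettle: Runtime = 4 h/week × 9 weeks = 36 h
electric kettle: 2.68 kW × 36 h = 96.48 kWh
laptop charger: 0.035 kW × 8 h = 0.28 kWh
microwave oven: 1.1 kW × 162 h = 178.2 kWh
space heater: 1.39 kW × 26 h = 36.14 kWh
Total energy = 311.1 kWh
Cost = 311.1 × $0.28 = $87.11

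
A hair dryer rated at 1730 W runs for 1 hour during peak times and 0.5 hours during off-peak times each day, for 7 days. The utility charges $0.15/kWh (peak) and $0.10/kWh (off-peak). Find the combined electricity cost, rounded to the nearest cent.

Peak energy = 1.73 kW × 1 h × 7 = 12.11 kWh
Off-peak energy = 1.73 kW × 0.5 h × 7 = 6.055 kWh
Cost = 12.11 × $0.15 + 6.055 × $0.10 = $1.8165 + $0.6055 = $2.42

$2.42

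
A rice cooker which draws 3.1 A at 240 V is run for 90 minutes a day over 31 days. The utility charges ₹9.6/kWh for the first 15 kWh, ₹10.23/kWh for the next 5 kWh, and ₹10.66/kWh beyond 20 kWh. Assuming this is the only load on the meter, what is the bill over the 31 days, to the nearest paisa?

Power = 3.1 A × 240 V = 744 W = 0.744 kW
Runtime = 90 min × 31 = 2790 min = 46.5 h
Energy = 0.744 kW × 46.5 h = 34.596 kWh
Tier 1 (0–15 kWh): 15 × ₹9.6 = ₹144
Tier 2 (15–20 kWh): 5 × ₹10.23 = ₹51.15
Above 20 kWh: 14.596 × ₹10.66 = ₹155.59336
Bill = ₹350.74

₹350.74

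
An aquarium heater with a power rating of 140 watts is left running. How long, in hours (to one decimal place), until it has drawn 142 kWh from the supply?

Hours = 142 kWh ÷ 0.14 kW = 1014.3 h

1014.3 h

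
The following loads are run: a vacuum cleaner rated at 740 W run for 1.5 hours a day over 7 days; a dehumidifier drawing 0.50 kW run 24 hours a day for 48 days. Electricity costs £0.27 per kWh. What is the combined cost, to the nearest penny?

vacuum cleaner: Runtime = 1.5 h/day × 7 days = 10.5 h
vacuum cleaner: 0.74 kW × 10.5 h = 7.77 kWh
dehumidifier: Runtime = 24 h × 48 = 1152 h
dehumidifier: 0.5 kW × 1152 h = 576 kWh
Total energy = 583.77 kWh
Cost = 583.77 × £0.27 = £157.62

£157.62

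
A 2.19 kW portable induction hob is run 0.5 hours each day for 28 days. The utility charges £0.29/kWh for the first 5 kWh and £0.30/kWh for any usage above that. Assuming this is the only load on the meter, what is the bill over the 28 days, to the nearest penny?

Runtime = 0.5 h/day × 28 days = 14 h
Energy = 2.19 kW × 14 h = 30.66 kWh
Tier 1 (0–5 kWh): 5 × £0.29 = £1.45
Above 5 kWh: 25.66 × £0.30 = £7.698
Bill = £9.15

£9.15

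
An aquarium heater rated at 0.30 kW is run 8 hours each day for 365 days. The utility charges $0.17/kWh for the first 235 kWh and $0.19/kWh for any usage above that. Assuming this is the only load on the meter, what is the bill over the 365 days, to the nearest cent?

Runtime = 8 h/day × 365 days = 2920 h
Energy = 0.3 kW × 2920 h = 876 kWh
Tier 1 (0–235 kWh): 235 × $0.17 = $39.95
Above 235 kWh: 641 × $0.19 = $121.79
Bill = $161.74

$161.74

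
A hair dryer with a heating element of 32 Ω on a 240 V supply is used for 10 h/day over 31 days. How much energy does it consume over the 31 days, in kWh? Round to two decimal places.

558.00 kWh

Power = V²/R = 240²/32 = 1800 W = 1.8 kW
Runtime = 10 h/day × 31 days = 310 h
Energy = 1.8 kW × 310 h = 558 kWh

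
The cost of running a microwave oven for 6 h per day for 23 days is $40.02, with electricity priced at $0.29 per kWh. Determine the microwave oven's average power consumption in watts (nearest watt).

1000 W

Energy = $40.02 ÷ $0.29/kWh = 138 kWh
Runtime = 6 h/day × 23 days = 138 h
Power = 138 kWh ÷ 138 h = 1 kW = 1000 W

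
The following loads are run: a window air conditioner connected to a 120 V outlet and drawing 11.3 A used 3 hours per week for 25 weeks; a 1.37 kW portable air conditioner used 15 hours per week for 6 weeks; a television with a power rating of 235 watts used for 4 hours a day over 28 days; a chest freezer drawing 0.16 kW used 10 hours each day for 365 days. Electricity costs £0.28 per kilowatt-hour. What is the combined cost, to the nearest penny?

window air conditioner: Power = 11.3 A × 120 V = 1356 W = 1.356 kW
window air conditioner: Runtime = 3 h/week × 25 weeks = 75 h
window air conditioner: 1.356 kW × 75 h = 101.7 kWh
portable air conditioner: Runtime = 15 h/week × 6 weeks = 90 h
portable air conditioner: 1.37 kW × 90 h = 123.3 kWh
television: Runtime = 4 h/day × 28 days = 112 h
television: 0.235 kW × 112 h = 26.32 kWh
chest freezer: Runtime = 10 h/day × 365 days = 3650 h
chest freezer: 0.16 kW × 3650 h = 584 kWh
Total energy = 835.32 kWh
Cost = 835.32 × £0.28 = £233.89

£233.89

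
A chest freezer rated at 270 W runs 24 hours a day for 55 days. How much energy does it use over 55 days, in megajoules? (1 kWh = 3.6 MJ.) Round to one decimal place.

1283.0 MJ

Runtime = 24 h × 55 = 1320 h
Energy = 0.27 kW × 1320 h = 356.4 kWh
= 356.4 × 3.6 MJ = 1283.0 MJ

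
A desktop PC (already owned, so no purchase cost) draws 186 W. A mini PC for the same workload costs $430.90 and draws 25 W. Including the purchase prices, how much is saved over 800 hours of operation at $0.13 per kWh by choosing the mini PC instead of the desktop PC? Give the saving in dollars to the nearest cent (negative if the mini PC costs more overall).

desktop PC: $0.00 + (186/1000) kW × 800 h × $0.13 = $0.00 + $19.344 = $19.344
mini PC: $430.90 + (25/1000) kW × 800 h × $0.13 = $430.90 + $2.6 = $433.5
Saving = $19.344 − $433.5 = −$414.156 → -$414.16

-$414.16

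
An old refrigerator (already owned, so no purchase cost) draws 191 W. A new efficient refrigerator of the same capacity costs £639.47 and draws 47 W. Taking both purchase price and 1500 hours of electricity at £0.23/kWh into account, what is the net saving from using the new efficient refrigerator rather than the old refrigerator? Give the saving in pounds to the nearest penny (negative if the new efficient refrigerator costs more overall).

-£589.79

old refrigerator: £0.00 + (191/1000) kW × 1500 h × £0.23 = £0.00 + £65.895 = £65.895
new efficient refrigerator: £639.47 + (47/1000) kW × 1500 h × £0.23 = £639.47 + £16.215 = £655.685
Saving = £65.895 − £655.685 = −£589.79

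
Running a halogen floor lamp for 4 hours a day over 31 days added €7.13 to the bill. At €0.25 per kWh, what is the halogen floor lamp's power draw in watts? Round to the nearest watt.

230 W

Energy = €7.13 ÷ €0.25/kWh = 28.52 kWh
Runtime = 4 h/day × 31 days = 124 h
Power = 28.52 kWh ÷ 124 h = 0.23 kW = 230 W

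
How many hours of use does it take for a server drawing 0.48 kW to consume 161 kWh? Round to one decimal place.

335.4 h

Hours = 161 kWh ÷ 0.48 kW = 335.4 h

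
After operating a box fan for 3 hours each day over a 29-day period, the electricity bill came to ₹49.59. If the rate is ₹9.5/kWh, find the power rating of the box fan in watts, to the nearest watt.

Energy = ₹49.59 ÷ ₹9.5/kWh = 5.22 kWh
Runtime = 3 h/day × 29 days = 87 h
Power = 5.22 kWh ÷ 87 h = 0.06 kW = 60 W

60 W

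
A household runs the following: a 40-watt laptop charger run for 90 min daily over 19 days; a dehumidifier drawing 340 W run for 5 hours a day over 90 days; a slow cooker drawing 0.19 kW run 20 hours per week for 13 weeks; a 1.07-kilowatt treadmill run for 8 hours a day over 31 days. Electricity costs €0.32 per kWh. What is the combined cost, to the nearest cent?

€150.05

laptop charger: Runtime = 90 min × 19 = 1710 min = 28.5 h
laptop charger: 0.04 kW × 28.5 h = 1.14 kWh
dehumidifier: Runtime = 5 h/day × 90 days = 450 h
dehumidifier: 0.34 kW × 450 h = 153 kWh
slow cooker: Runtime = 20 h/week × 13 weeks = 260 h
slow cooker: 0.19 kW × 260 h = 49.4 kWh
treadmill: Runtime = 8 h/day × 31 days = 248 h
treadmill: 1.07 kW × 248 h = 265.36 kWh
Total energy = 468.9 kWh
Cost = 468.9 × €0.32 = €150.05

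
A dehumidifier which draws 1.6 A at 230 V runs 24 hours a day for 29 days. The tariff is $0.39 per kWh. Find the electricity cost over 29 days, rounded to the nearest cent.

$99.89

Power = 1.6 A × 230 V = 368 W = 0.368 kW
Runtime = 24 h × 29 = 696 h
Energy = 0.368 kW × 696 h = 256.128 kWh
Cost = 256.128 kWh × $0.39/kWh = $99.89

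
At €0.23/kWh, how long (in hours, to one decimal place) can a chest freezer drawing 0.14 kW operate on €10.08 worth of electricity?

313.0 h

Energy available = €10.08 ÷ €0.23/kWh = 43.8261 kWh
Hours = 43.8261 kWh ÷ 0.14 kW = 313.0 h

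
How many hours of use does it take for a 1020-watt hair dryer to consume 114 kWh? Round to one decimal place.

111.8 h

Hours = 114 kWh ÷ 1.02 kW = 111.8 h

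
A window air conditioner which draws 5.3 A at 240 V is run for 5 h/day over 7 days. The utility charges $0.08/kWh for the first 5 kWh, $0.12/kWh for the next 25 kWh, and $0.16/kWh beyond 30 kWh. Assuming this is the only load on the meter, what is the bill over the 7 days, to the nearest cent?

Power = 5.3 A × 240 V = 1272 W = 1.272 kW
Runtime = 5 h/day × 7 days = 35 h
Energy = 1.272 kW × 35 h = 44.52 kWh
Tier 1 (0–5 kWh): 5 × $0.08 = $0.4
Tier 2 (5–30 kWh): 25 × $0.12 = $3
Above 30 kWh: 14.52 × $0.16 = $2.3232
Bill = $5.72

$5.72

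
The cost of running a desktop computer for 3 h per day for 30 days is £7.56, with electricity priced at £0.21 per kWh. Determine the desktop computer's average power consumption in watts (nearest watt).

400 W

Energy = £7.56 ÷ £0.21/kWh = 36 kWh
Runtime = 3 h/day × 30 days = 90 h
Power = 36 kWh ÷ 90 h = 0.4 kW = 400 W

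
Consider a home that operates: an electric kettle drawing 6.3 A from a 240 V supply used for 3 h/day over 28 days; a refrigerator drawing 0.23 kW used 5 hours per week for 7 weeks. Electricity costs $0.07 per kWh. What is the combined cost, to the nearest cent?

$9.45

electric kettle: Power = 6.3 A × 240 V = 1512 W = 1.512 kW
electric kettle: Runtime = 3 h/day × 28 days = 84 h
electric kettle: 1.512 kW × 84 h = 127.008 kWh
refrigerator: Runtime = 5 h/week × 7 weeks = 35 h
refrigerator: 0.23 kW × 35 h = 8.05 kWh
Total energy = 135.058 kWh
Cost = 135.058 × $0.07 = $9.45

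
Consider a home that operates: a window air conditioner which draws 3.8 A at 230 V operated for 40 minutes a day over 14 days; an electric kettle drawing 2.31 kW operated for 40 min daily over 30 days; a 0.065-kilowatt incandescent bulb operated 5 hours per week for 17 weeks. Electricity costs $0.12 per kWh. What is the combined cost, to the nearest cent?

window air conditioner: Power = 3.8 A × 230 V = 874 W = 0.874 kW
window air conditioner: Runtime = 40 min × 14 = 560 min = 9.333333… h
window air conditioner: 0.874 kW × 9.333333… h = 8.157333… kWh
electric kettle: Runtime = 40 min × 30 = 1200 min = 20 h
electric kettle: 2.31 kW × 20 h = 46.2 kWh
incandescent bulb: Runtime = 5 h/week × 17 weeks = 85 h
incandescent bulb: 0.065 kW × 85 h = 5.525 kWh
Total energy = 59.882333… kWh
Cost = 59.882333… × $0.12 = $7.19

$7.19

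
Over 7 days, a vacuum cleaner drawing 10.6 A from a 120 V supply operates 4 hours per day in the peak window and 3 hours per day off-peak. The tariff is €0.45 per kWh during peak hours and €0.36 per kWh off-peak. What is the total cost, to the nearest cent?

Power = 10.6 A × 120 V = 1272 W = 1.272 kW
Peak energy = 1.272 kW × 4 h × 7 = 35.616 kWh
Off-peak energy = 1.272 kW × 3 h × 7 = 26.712 kWh
Cost = 35.616 × €0.45 + 26.712 × €0.36 = €16.0272 + €9.61632 = €25.64

€25.64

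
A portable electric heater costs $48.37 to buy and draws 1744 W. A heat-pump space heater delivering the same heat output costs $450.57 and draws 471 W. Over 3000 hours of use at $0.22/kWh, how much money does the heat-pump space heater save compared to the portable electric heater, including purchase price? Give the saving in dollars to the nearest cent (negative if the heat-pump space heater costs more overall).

portable electric heater: $48.37 + (1744/1000) kW × 3000 h × $0.22 = $48.37 + $1151.04 = $1199.41
heat-pump space heater: $450.57 + (471/1000) kW × 3000 h × $0.22 = $450.57 + $310.86 = $761.43
Saving = $1199.41 − $761.43 = $437.98

$437.98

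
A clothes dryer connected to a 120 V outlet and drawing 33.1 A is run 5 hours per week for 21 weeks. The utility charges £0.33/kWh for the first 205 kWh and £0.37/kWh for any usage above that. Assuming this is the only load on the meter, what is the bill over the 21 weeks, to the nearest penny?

Power = 33.1 A × 120 V = 3972 W = 3.972 kW
Runtime = 5 h/week × 21 weeks = 105 h
Energy = 3.972 kW × 105 h = 417.06 kWh
Tier 1 (0–205 kWh): 205 × £0.33 = £67.65
Above 205 kWh: 212.06 × £0.37 = £78.4622
Bill = £146.11

£146.11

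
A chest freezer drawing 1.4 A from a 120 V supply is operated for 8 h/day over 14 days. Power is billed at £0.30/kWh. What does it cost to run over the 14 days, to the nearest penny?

Power = 1.4 A × 120 V = 168 W = 0.168 kW
Runtime = 8 h/day × 14 days = 112 h
Energy = 0.168 kW × 112 h = 18.816 kWh
Cost = 18.816 kWh × £0.30/kWh = £5.64

£5.64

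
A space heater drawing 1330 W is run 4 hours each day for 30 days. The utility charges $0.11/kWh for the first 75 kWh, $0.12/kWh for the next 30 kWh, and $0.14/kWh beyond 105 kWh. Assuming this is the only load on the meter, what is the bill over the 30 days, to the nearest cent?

Runtime = 4 h/day × 30 days = 120 h
Energy = 1.33 kW × 120 h = 159.6 kWh
Tier 1 (0–75 kWh): 75 × $0.11 = $8.25
Tier 2 (75–105 kWh): 30 × $0.12 = $3.6
Above 105 kWh: 54.6 × $0.14 = $7.644
Bill = $19.49

$19.49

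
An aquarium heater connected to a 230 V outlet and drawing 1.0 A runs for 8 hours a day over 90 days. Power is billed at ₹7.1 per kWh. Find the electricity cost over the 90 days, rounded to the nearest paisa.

Power = 1.0 A × 230 V = 230 W = 0.23 kW
Runtime = 8 h/day × 90 days = 720 h
Energy = 0.23 kW × 720 h = 165.6 kWh
Cost = 165.6 kWh × ₹7.1/kWh = ₹1175.76

₹1175.76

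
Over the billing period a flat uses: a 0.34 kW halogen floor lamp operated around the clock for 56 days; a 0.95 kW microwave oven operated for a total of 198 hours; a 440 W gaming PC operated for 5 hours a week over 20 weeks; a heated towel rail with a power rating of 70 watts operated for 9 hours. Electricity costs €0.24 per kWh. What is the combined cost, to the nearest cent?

€165.53

halogen floor lamp: Runtime = 24 h × 56 = 1344 h
halogen floor lamp: 0.34 kW × 1344 h = 456.96 kWh
microwave oven: 0.95 kW × 198 h = 188.1 kWh
gaming PC: Runtime = 5 h/week × 20 weeks = 100 h
gaming PC: 0.44 kW × 100 h = 44 kWh
heated towel rail: 0.07 kW × 9 h = 0.63 kWh
Total energy = 689.69 kWh
Cost = 689.69 × €0.24 = €165.53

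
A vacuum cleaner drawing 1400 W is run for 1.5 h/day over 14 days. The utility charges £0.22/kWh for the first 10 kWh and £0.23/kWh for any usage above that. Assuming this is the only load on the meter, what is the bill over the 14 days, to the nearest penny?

Runtime = 1.5 h/day × 14 days = 21 h
Energy = 1.4 kW × 21 h = 29.4 kWh
Tier 1 (0–10 kWh): 10 × £0.22 = £2.2
Above 10 kWh: 19.4 × £0.23 = £4.462
Bill = £6.66

£6.66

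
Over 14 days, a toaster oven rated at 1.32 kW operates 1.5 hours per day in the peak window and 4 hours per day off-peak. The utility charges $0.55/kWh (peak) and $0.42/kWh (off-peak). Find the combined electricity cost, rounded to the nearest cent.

Peak energy = 1.32 kW × 1.5 h × 14 = 27.72 kWh
Off-peak energy = 1.32 kW × 4 h × 14 = 73.92 kWh
Cost = 27.72 × $0.55 + 73.92 × $0.42 = $15.246 + $31.0464 = $46.29

$46.29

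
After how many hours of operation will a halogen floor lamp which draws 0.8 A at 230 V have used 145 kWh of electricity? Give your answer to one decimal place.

788.0 h

Power = 0.8 A × 230 V = 184 W = 0.184 kW
Hours = 145 kWh ÷ 0.184 kW = 788.0 h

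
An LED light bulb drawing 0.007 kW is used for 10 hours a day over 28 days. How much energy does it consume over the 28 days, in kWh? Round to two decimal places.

1.96 kWh

Runtime = 10 h/day × 28 days = 280 h
Energy = 0.007 kW × 280 h = 1.96 kWh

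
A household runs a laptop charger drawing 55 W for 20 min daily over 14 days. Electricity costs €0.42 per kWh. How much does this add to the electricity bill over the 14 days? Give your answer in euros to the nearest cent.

€0.11

Runtime = 20 min × 14 = 280 min = 4.666666… h
Energy = 0.055 kW × 4.666666… h = 0.256666… kWh
Cost = 0.256666… kWh × €0.42/kWh = €0.11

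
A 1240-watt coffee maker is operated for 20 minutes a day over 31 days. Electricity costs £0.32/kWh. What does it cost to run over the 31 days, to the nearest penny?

£4.10

Runtime = 20 min × 31 = 620 min = 10.333333… h
Energy = 1.24 kW × 10.333333… h = 12.813333… kWh
Cost = 12.813333… kWh × £0.32/kWh = £4.10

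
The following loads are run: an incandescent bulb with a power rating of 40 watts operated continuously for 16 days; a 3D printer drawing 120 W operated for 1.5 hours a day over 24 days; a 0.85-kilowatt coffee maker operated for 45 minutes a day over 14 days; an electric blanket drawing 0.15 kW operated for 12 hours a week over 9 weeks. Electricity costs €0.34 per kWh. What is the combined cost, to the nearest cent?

incandescent bulb: Runtime = 24 h × 16 = 384 h
incandescent bulb: 0.04 kW × 384 h = 15.36 kWh
3D printer: Runtime = 1.5 h/day × 24 days = 36 h
3D printer: 0.12 kW × 36 h = 4.32 kWh
coffee maker: Runtime = 45 min × 14 = 630 min = 10.5 h
coffee maker: 0.85 kW × 10.5 h = 8.925 kWh
electric blanket: Runtime = 12 h/week × 9 weeks = 108 h
electric blanket: 0.15 kW × 108 h = 16.2 kWh
Total energy = 44.805 kWh
Cost = 44.805 × €0.34 = €15.23

€15.23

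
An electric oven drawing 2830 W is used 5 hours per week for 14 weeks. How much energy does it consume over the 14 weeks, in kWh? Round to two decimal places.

198.10 kWh

Runtime = 5 h/week × 14 weeks = 70 h
Energy = 2.83 kW × 70 h = 198.1 kWh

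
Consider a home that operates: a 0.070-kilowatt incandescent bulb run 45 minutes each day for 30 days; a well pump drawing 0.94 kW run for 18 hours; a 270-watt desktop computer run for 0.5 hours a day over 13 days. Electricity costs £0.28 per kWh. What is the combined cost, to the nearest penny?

incandescent bulb: Runtime = 45 min × 30 = 1350 min = 22.5 h
incandescent bulb: 0.07 kW × 22.5 h = 1.575 kWh
well pump: 0.94 kW × 18 h = 16.92 kWh
desktop computer: Runtime = 0.5 h/day × 13 days = 6.5 h
desktop computer: 0.27 kW × 6.5 h = 1.755 kWh
Total energy = 20.25 kWh
Cost = 20.25 × £0.28 = £5.67

£5.67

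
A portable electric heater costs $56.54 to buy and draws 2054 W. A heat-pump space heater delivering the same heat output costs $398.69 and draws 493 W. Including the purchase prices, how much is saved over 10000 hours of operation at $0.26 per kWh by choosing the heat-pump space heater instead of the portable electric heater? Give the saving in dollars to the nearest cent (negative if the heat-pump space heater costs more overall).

$3716.45

portable electric heater: $56.54 + (2054/1000) kW × 10000 h × $0.26 = $56.54 + $5340.4 = $5396.94
heat-pump space heater: $398.69 + (493/1000) kW × 10000 h × $0.26 = $398.69 + $1281.8 = $1680.49
Saving = $5396.94 − $1680.49 = $3716.45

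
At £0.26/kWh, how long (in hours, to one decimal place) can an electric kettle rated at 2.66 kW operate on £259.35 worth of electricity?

Energy available = £259.35 ÷ £0.26/kWh = 997.5 kWh
Hours = 997.5 kWh ÷ 2.66 kW = 375.0 h

375.0 h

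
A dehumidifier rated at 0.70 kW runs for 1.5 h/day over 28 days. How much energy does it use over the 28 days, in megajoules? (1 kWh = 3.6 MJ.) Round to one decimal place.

105.8 MJ

Runtime = 1.5 h/day × 28 days = 42 h
Energy = 0.7 kW × 42 h = 29.4 kWh
= 29.4 × 3.6 MJ = 105.8 MJ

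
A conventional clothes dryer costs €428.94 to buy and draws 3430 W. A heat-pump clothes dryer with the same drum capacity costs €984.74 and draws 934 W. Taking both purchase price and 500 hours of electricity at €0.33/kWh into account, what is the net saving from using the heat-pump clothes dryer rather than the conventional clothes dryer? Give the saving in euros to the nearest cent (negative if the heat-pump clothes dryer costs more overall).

conventional clothes dryer: €428.94 + (3430/1000) kW × 500 h × €0.33 = €428.94 + €565.95 = €994.89
heat-pump clothes dryer: €984.74 + (934/1000) kW × 500 h × €0.33 = €984.74 + €154.11 = €1138.85
Saving = €994.89 − €1138.85 = −€143.96

-€143.96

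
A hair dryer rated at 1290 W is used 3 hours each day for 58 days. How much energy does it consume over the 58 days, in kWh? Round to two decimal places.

224.46 kWh

Runtime = 3 h/day × 58 days = 174 h
Energy = 1.29 kW × 174 h = 224.46 kWh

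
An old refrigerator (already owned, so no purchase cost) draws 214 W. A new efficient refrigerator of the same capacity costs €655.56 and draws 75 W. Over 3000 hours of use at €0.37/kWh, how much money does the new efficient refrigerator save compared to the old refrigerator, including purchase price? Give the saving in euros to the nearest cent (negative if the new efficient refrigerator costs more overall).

-€501.27

old refrigerator: €0.00 + (214/1000) kW × 3000 h × €0.37 = €0.00 + €237.54 = €237.54
new efficient refrigerator: €655.56 + (75/1000) kW × 3000 h × €0.37 = €655.56 + €83.25 = €738.81
Saving = €237.54 − €738.81 = −€501.27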